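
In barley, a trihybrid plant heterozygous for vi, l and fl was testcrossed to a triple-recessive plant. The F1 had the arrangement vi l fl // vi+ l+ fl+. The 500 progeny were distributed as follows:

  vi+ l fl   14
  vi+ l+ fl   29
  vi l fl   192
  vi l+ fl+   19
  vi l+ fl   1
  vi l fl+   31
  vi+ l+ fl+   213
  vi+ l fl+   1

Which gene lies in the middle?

l

The two rarest classes, vi l+ fl and vi+ l fl+, are the double crossovers. Comparing them with the parentals, only the l allele has switched, so l is the middle locus and the order is vi – l – fl.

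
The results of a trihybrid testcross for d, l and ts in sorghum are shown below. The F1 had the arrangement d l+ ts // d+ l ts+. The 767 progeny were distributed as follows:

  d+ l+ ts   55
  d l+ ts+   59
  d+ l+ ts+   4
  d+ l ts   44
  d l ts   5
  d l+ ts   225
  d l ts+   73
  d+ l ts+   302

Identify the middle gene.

l

The two rarest classes, d l ts and d+ l+ ts+, are the double crossovers. Comparing them with the parentals, only the l allele has switched, so l is the middle locus and the order is ts – l – d.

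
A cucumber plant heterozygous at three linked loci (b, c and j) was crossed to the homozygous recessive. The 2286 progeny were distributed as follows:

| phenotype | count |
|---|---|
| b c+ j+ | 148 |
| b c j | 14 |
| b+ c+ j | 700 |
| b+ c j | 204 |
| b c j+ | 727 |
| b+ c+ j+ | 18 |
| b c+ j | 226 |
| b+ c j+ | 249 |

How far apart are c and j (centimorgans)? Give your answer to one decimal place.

16.8 centimorgans

The two most frequent reciprocal classes, b c j+ and b+ c+ j, are the parental types, so the F1 was b c j+ / b+ c+ j.
The two rarest classes, b c j and b+ c+ j+, are the double crossovers. Comparing them with the parentals, only the j allele has switched, so j is the middle locus and the order is b – j – c.
Crossovers in the j–c interval produce the single-crossover classes b c+ j+ and b+ c j (148 + 204 = 352) plus the double crossovers (32).
RF(j–c) = (352 + 32) / 2286 = 384/2286 = 0.1680 → 16.8 centimorgans.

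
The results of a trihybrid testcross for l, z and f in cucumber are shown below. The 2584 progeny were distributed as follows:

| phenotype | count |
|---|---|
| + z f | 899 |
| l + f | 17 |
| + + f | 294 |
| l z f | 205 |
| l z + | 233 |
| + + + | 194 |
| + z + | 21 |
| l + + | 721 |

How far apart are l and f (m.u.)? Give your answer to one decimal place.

The two most frequent reciprocal classes, + z f and l + +, are the parental types, so the F1 was + z f / l + +.
The two rarest classes, + z + and l + f, are the double crossovers. Comparing them with the parentals, only the f allele has switched, so f is the middle locus and the order is l – f – z.
Crossovers in the l–f interval produce the single-crossover classes l z f and + + + (205 + 194 = 399) plus the double crossovers (38).
RF(l–f) = (399 + 38) / 2584 = 437/2584 = 0.1691 → 16.9 m.u.

16.9 m.u.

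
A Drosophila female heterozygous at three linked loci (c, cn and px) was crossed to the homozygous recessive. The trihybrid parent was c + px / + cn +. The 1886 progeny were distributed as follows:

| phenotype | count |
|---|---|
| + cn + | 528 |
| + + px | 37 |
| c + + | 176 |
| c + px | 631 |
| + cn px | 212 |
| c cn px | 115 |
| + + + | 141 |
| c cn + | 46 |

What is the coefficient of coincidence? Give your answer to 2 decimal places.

0.98

The two rarest classes, + + px and c cn +, are the double crossovers. Comparing them with the parentals, only the c allele has switched, so c is the middle locus and the order is px – c – cn.
px–c: (388 + 83)/1886 = 0.2497; c–cn: (256 + 83)/1886 = 0.1797.
Expected DCO frequency = 0.2497 × 0.1797 ≈ 0.04487; observed = 83/1886 ≈ 0.04401.
Coefficient of coincidence = 0.04401/0.04487 ≈ 0.98.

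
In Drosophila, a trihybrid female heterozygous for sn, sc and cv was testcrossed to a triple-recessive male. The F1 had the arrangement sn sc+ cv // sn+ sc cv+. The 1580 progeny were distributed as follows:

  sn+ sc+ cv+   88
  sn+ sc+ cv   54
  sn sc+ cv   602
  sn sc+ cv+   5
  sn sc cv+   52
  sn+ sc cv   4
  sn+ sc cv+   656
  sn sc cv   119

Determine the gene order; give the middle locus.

The two rarest classes, sn sc+ cv+ and sn+ sc cv, are the double crossovers. Comparing them with the parentals, only the cv allele has switched, so cv is the middle locus and the order is sn – cv – sc.

cv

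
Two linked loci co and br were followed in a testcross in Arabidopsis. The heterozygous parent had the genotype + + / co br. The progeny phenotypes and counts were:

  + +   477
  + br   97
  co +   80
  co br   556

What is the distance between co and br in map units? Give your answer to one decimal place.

The recombinant classes are + br and co +: 97 + 80 = 177.
Recombination frequency = 177/1210 = 0.1463 ≈ 14.6%, i.e. 14.6 map units.

14.6 map units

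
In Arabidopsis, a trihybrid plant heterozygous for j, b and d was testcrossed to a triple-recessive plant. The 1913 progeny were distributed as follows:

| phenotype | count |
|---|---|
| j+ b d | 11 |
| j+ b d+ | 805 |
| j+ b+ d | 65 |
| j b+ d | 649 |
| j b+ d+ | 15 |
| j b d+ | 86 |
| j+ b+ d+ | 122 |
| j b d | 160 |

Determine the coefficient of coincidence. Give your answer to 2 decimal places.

0.91

The two most frequent reciprocal classes, j b+ d and j+ b d+, are the parental types, so the F1 was j b+ d / j+ b d+.
The two rarest classes, j b+ d+ and j+ b d, are the double crossovers. Comparing them with the parentals, only the d allele has switched, so d is the middle locus and the order is b – d – j.
b–d: (282 + 26)/1913 = 0.1610; d–j: (151 + 26)/1913 = 0.0925.
Expected DCO frequency = 0.1610 × 0.0925 ≈ 0.01489; observed = 26/1913 ≈ 0.01359.
Coefficient of coincidence = 0.01359/0.01489 ≈ 0.91.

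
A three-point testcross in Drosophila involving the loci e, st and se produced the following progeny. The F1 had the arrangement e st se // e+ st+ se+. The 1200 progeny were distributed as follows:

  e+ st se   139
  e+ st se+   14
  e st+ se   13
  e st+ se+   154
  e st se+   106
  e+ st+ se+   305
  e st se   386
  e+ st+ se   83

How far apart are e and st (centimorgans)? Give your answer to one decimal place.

26.7 centimorgans

The two rarest classes, e st+ se and e+ st se+, are the double crossovers. Comparing them with the parentals, only the st allele has switched, so st is the middle locus and the order is se – st – e.
Crossovers in the st–e interval produce the single-crossover classes e+ st se and e st+ se+ (139 + 154 = 293) plus the double crossovers (27).
RF(st–e) = (293 + 27) / 1200 = 320/1200 = 0.2667 → 26.7 centimorgans.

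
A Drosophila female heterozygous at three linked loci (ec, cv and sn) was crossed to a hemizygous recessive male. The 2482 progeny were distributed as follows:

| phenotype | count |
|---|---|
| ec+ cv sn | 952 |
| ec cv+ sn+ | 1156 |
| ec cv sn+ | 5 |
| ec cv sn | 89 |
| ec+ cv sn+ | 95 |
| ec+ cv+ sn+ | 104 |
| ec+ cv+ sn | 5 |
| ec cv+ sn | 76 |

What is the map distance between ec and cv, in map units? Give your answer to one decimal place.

The two most frequent reciprocal classes, ec cv+ sn+ and ec+ cv sn, are the parental types, so the F1 was ec cv+ sn+ / ec+ cv sn.
The two rarest classes, ec cv sn+ and ec+ cv+ sn, are the double crossovers. Comparing them with the parentals, only the cv allele has switched, so cv is the middle locus and the order is sn – cv – ec.
Crossovers in the cv–ec interval produce the single-crossover classes ec+ cv+ sn+ and ec cv sn (104 + 89 = 193) plus the double crossovers (10).
RF(cv–ec) = (193 + 10) / 2482 = 203/2482 = 0.0818 → 8.2 map units.

8.2 map units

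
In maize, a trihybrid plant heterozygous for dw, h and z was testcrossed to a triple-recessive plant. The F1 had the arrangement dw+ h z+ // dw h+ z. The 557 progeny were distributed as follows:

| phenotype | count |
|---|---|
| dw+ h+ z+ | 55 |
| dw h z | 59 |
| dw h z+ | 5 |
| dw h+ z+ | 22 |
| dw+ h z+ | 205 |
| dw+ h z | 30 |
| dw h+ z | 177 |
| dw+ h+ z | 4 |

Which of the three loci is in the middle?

dw

The two rarest classes, dw h z+ and dw+ h+ z, are the double crossovers. Comparing them with the parentals, only the dw allele has switched, so dw is the middle locus and the order is z – dw – h.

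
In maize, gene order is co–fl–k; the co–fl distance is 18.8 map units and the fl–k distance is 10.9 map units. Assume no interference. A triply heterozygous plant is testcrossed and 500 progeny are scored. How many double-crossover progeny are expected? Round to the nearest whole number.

Map distances give recombination frequencies of 0.188 and 0.109 for the two intervals.
With no interference, expected double-crossover frequency = 0.188 × 0.109 = 0.02049.
Expected number = 0.02049 × 500 = 10.25 ≈ 10.

10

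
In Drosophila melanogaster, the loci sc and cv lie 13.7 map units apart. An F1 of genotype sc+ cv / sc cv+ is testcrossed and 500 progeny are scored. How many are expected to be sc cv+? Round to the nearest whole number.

216

A map distance of 13.7 map units corresponds to a recombination frequency of 0.137.
The F1 is sc+ cv / sc cv+, so sc cv+ is a parental gamete class with expected frequency (1 − r)/2 = 0.863/2 = 0.4315.
Expected number = 0.4315 × 500 = 215.75 ≈ 216.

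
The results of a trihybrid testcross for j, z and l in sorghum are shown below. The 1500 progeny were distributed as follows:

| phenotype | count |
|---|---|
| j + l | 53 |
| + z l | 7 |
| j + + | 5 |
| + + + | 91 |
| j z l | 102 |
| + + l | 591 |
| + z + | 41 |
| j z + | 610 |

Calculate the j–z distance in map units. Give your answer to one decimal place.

7.1 map units

The two most frequent reciprocal classes, j z + and + + l, are the parental types, so the F1 was j z + / + + l.
The two rarest classes, j + + and + z l, are the double crossovers. Comparing them with the parentals, only the z allele has switched, so z is the middle locus and the order is l – z – j.
Crossovers in the z–j interval produce the single-crossover classes + z + and j + l (41 + 53 = 94) plus the double crossovers (12).
RF(z–j) = (94 + 12) / 1500 = 106/1500 = 0.0707 → 7.1 map units.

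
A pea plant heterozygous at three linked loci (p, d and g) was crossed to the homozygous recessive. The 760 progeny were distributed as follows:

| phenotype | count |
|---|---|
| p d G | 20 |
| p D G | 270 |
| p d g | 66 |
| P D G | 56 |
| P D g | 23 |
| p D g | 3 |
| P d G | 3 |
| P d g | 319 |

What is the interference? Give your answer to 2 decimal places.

0.27

The two most frequent reciprocal classes, p D G and P d g, are the parental types, so the F1 was p D G / P d g.
The two rarest classes, p D g and P d G, are the double crossovers. Comparing them with the parentals, only the g allele has switched, so g is the middle locus and the order is p – g – d.
p–g: (122 + 6)/760 = 0.1684; g–d: (43 + 6)/760 = 0.0645.
Expected DCO frequency = 0.1684 × 0.0645 ≈ 0.01086; observed = 6/760 ≈ 0.00789.
Coefficient of coincidence = 0.00789/0.01086 ≈ 0.73; interference = 1 − 0.73 = 0.27.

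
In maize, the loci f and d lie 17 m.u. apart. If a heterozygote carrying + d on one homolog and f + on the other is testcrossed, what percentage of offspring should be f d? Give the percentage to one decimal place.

A map distance of 17 m.u. corresponds to a recombination frequency of 0.170.
The F1 is + d / f +, so f d is a recombinant gamete class with expected frequency r/2 = 0.170/2 = 0.0850.
That is 0.0850 = 8.5% of the progeny.

8.5%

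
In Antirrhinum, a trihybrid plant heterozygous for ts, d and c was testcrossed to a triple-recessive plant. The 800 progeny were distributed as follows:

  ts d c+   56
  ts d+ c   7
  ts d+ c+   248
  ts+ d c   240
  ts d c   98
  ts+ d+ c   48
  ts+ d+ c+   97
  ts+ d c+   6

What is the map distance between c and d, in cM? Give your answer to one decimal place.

14.6 cM

The two most frequent reciprocal classes, ts+ d c and ts d+ c+, are the parental types, so the F1 was ts+ d c / ts d+ c+.
The two rarest classes, ts+ d c+ and ts d+ c, are the double crossovers. Comparing them with the parentals, only the c allele has switched, so c is the middle locus and the order is ts – c – d.
Crossovers in the c–d interval produce the single-crossover classes ts+ d+ c and ts d c+ (48 + 56 = 104) plus the double crossovers (13).
RF(c–d) = (104 + 13) / 800 = 117/800 = 0.1462 → 14.6 cM.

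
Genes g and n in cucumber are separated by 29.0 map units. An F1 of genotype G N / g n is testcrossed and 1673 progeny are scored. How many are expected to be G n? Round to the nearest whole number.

243

A map distance of 29.0 map units corresponds to a recombination frequency of 0.290.
The F1 is G N / g n, so G n is a recombinant gamete class with expected frequency r/2 = 0.290/2 = 0.1450.
Expected number = 0.1450 × 1673 = 242.58 ≈ 243.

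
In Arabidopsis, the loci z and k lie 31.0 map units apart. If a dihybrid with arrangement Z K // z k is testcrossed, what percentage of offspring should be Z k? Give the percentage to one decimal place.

15.5%

A map distance of 31.0 map units corresponds to a recombination frequency of 0.310.
The F1 is Z K / z k, so Z k is a recombinant gamete class with expected frequency r/2 = 0.310/2 = 0.1550.
That is 0.1550 = 15.5% of the progeny.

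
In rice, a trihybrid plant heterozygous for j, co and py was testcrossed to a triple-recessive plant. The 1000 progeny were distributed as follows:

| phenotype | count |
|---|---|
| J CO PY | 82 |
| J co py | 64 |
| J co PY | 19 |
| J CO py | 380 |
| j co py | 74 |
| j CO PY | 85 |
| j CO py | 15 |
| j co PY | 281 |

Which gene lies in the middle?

j

The two most frequent reciprocal classes, j co PY and J CO py, are the parental types, so the F1 was j co PY / J CO py.
The two rarest classes, J co PY and j CO py, are the double crossovers. Comparing them with the parentals, only the j allele has switched, so j is the middle locus and the order is co – j – py.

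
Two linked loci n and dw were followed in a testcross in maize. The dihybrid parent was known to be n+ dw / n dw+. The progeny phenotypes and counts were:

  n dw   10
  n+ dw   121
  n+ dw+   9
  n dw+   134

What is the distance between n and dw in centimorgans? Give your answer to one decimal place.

The recombinant classes are n+ dw+ and n dw: 9 + 10 = 19.
Recombination frequency = 19/274 = 0.0693 ≈ 6.9%, i.e. 6.9 centimorgans.

6.9 centimorgans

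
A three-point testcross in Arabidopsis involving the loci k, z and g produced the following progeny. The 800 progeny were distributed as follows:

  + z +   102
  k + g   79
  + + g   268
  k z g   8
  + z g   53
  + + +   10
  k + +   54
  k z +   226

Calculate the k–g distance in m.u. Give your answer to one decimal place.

24.9 m.u.

The two most frequent reciprocal classes, + + g and k z +, are the parental types, so the F1 was + + g / k z +.
The two rarest classes, + + + and k z g, are the double crossovers. Comparing them with the parentals, only the g allele has switched, so g is the middle locus and the order is z – g – k.
Crossovers in the g–k interval produce the single-crossover classes k + g and + z + (79 + 102 = 181) plus the double crossovers (18).
RF(g–k) = (181 + 18) / 800 = 199/800 = 0.2487 → 24.9 m.u.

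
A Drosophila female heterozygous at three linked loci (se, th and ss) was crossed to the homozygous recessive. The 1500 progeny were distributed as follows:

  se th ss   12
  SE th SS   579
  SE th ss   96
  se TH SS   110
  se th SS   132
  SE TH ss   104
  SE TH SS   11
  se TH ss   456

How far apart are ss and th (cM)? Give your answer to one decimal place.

15.3 cM

The two most frequent reciprocal classes, SE th SS and se TH ss, are the parental types, so the F1 was SE th SS / se TH ss.
The two rarest classes, SE TH SS and se th ss, are the double crossovers. Comparing them with the parentals, only the th allele has switched, so th is the middle locus and the order is se – th – ss.
Crossovers in the th–ss interval produce the single-crossover classes SE th ss and se TH SS (96 + 110 = 206) plus the double crossovers (23).
RF(th–ss) = (206 + 23) / 1500 = 229/1500 = 0.1527 → 15.3 cM.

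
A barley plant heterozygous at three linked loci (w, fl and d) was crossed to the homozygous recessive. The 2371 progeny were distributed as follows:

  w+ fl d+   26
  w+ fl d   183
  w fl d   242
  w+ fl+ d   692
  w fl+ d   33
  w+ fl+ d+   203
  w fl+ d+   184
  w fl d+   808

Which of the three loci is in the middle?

w

The two most frequent reciprocal classes, w fl d+ and w+ fl+ d, are the parental types, so the F1 was w fl d+ / w+ fl+ d.
The two rarest classes, w+ fl d+ and w fl+ d, are the double crossovers. Comparing them with the parentals, only the w allele has switched, so w is the middle locus and the order is d – w – fl.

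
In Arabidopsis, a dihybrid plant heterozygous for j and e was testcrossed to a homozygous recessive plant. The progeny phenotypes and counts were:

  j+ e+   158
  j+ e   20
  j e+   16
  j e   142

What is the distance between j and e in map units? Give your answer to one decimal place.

10.7 map units

The two most frequent classes, j+ e+ (158) and j e (142), are the parental types, so the F1 was j+ e+ / j e.
The recombinant classes are j+ e and j e+: 20 + 16 = 36.
Recombination frequency = 36/336 = 0.1071 ≈ 10.7%, i.e. 10.7 map units.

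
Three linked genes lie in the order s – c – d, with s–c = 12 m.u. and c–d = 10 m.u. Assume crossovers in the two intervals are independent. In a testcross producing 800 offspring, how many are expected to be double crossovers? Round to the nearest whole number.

10

Map distances give recombination frequencies of 0.120 and 0.100 for the two intervals.
With no interference, expected double-crossover frequency = 0.120 × 0.100 = 0.01200.
Expected number = 0.01200 × 800 = 9.60 ≈ 10.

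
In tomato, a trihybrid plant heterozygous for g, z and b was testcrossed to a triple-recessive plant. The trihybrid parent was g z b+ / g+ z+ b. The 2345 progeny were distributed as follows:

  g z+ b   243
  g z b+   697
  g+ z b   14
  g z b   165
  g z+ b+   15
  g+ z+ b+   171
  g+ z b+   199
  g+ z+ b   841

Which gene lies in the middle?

The two rarest classes, g z+ b+ and g+ z b, are the double crossovers. Comparing them with the parentals, only the z allele has switched, so z is the middle locus and the order is g – z – b.

z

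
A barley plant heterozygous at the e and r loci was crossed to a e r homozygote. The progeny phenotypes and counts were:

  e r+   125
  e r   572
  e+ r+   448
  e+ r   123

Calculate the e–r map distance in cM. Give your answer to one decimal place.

19.6 cM

The two most frequent classes, e+ r+ (448) and e r (572), are the parental types, so the F1 was e+ r+ / e r.
The recombinant classes are e+ r and e r+: 123 + 125 = 248.
Recombination frequency = 248/1268 = 0.1956 ≈ 19.6%, i.e. 19.6 cM.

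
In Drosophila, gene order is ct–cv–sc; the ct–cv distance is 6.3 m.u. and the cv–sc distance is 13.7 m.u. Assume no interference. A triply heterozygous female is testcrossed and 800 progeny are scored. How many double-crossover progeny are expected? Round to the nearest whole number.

Map distances give recombination frequencies of 0.063 and 0.137 for the two intervals.
With no interference, expected double-crossover frequency = 0.063 × 0.137 = 0.00863.
Expected number = 0.00863 × 800 = 6.90 ≈ 7.

7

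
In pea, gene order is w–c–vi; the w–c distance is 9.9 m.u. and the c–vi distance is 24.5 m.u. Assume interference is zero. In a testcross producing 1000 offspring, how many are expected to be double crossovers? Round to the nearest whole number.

Map distances give recombination frequencies of 0.099 and 0.245 for the two intervals.
With no interference, expected double-crossover frequency = 0.099 × 0.245 = 0.02426.
Expected number = 0.02426 × 1000 = 24.26 ≈ 24.

24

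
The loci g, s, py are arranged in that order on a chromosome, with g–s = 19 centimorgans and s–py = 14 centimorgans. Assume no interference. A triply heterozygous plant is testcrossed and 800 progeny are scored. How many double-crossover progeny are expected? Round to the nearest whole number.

Map distances give recombination frequencies of 0.190 and 0.140 for the two intervals.
With no interference, expected double-crossover frequency = 0.190 × 0.140 = 0.02660.
Expected number = 0.02660 × 800 = 21.28 ≈ 21.

21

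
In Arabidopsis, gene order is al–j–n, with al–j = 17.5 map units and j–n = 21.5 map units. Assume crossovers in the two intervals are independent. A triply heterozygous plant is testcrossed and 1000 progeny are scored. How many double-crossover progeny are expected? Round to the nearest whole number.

Map distances give recombination frequencies of 0.175 and 0.215 for the two intervals.
With no interference, expected double-crossover frequency = 0.175 × 0.215 = 0.03762.
Expected number = 0.03762 × 1000 = 37.62 ≈ 38.

38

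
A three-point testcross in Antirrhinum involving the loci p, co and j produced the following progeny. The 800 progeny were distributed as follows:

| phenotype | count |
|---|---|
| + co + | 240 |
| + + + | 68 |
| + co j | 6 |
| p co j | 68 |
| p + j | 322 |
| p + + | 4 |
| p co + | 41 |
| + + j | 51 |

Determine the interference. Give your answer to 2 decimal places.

0.46

The two most frequent reciprocal classes, p + j and + co +, are the parental types, so the F1 was p + j / + co +.
The two rarest classes, p + + and + co j, are the double crossovers. Comparing them with the parentals, only the j allele has switched, so j is the middle locus and the order is p – j – co.
p–j: (92 + 10)/800 = 0.1275; j–co: (136 + 10)/800 = 0.1825.
Expected DCO frequency = 0.1275 × 0.1825 ≈ 0.02327; observed = 10/800 ≈ 0.01250.
Coefficient of coincidence = 0.01250/0.02327 ≈ 0.54; interference = 1 − 0.54 = 0.46.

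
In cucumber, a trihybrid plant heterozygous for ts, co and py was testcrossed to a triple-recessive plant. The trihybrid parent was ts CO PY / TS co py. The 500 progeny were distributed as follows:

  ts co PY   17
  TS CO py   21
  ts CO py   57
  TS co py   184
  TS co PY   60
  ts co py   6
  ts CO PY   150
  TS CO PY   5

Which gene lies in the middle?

The two rarest classes, TS CO PY and ts co py, are the double crossovers. Comparing them with the parentals, only the ts allele has switched, so ts is the middle locus and the order is py – ts – co.

ts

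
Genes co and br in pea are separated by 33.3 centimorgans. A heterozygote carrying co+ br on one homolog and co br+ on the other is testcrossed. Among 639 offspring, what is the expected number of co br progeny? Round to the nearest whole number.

106

A map distance of 33.3 centimorgans corresponds to a recombination frequency of 0.333.
The F1 is co+ br / co br+, so co br is a recombinant gamete class with expected frequency r/2 = 0.333/2 = 0.1665.
Expected number = 0.1665 × 639 = 106.39 ≈ 106.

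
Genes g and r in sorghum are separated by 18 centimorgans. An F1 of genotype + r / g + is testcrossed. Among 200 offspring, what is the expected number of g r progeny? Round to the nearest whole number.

18

A map distance of 18 centimorgans corresponds to a recombination frequency of 0.180.
The F1 is + r / g +, so g r is a recombinant gamete class with expected frequency r/2 = 0.180/2 = 0.0900.
Expected number = 0.0900 × 200 = 18.00 ≈ 18.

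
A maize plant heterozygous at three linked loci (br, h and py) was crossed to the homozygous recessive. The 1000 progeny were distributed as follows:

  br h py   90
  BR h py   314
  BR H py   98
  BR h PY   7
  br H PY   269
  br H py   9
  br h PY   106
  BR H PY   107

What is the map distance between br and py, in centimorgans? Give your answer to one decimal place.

21.3 centimorgans

The two most frequent reciprocal classes, br H PY and BR h py, are the parental types, so the F1 was br H PY / BR h py.
The two rarest classes, br H py and BR h PY, are the double crossovers. Comparing them with the parentals, only the py allele has switched, so py is the middle locus and the order is br – py – h.
Crossovers in the br–py interval produce the single-crossover classes BR H PY and br h py (107 + 90 = 197) plus the double crossovers (16).
RF(br–py) = (197 + 16) / 1000 = 213/1000 = 0.2130 → 21.3 centimorgans.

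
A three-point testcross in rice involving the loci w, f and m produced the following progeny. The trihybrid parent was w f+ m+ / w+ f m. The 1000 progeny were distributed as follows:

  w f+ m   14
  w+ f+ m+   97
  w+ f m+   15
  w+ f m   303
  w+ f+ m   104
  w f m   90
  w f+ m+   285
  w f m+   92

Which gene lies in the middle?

m

The two rarest classes, w f+ m and w+ f m+, are the double crossovers. Comparing them with the parentals, only the m allele has switched, so m is the middle locus and the order is f – m – w.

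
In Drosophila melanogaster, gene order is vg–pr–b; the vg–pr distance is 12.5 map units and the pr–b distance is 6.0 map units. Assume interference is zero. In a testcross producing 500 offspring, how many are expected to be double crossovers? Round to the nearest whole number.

Map distances give recombination frequencies of 0.125 and 0.060 for the two intervals.
With no interference, expected double-crossover frequency = 0.125 × 0.060 = 0.00750.
Expected number = 0.00750 × 500 = 3.75 ≈ 4.

4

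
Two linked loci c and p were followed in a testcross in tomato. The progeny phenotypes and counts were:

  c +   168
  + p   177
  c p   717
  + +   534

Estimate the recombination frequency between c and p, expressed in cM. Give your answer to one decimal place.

The two most frequent classes, + + (534) and c p (717), are the parental types, so the F1 was + + / c p.
The recombinant classes are + p and c +: 177 + 168 = 345.
Recombination frequency = 345/1596 = 0.2162 ≈ 21.6%, i.e. 21.6 cM.

21.6 cM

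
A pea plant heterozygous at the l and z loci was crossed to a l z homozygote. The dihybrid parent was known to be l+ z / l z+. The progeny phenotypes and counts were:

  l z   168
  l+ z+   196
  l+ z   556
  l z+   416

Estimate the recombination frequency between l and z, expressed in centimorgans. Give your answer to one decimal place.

27.2 centimorgans

The recombinant classes are l+ z+ and l z: 196 + 168 = 364.
Recombination frequency = 364/1336 = 0.2725 ≈ 27.2%, i.e. 27.2 centimorgans.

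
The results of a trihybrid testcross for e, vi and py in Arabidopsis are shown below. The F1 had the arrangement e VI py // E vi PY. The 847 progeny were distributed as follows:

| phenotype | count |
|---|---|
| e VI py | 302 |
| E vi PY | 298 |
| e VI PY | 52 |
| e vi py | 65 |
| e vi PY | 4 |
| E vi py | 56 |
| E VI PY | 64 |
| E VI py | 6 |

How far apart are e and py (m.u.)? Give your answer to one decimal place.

The two rarest classes, E VI py and e vi PY, are the double crossovers. Comparing them with the parentals, only the e allele has switched, so e is the middle locus and the order is py – e – vi.
Crossovers in the py–e interval produce the single-crossover classes e VI PY and E vi py (52 + 56 = 108) plus the double crossovers (10).
RF(py–e) = (108 + 10) / 847 = 118/847 = 0.1393 → 13.9 m.u.

13.9 m.u.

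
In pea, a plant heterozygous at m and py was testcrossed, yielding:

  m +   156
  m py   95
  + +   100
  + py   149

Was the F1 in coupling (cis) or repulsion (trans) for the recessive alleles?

trans

The two most frequent classes are + py (149) and m + (156); these are the parental (non-recombinant) types.
So the F1 carried + py on one chromosome and m + on the other — the recessive alleles are on opposite chromosomes (trans / repulsion).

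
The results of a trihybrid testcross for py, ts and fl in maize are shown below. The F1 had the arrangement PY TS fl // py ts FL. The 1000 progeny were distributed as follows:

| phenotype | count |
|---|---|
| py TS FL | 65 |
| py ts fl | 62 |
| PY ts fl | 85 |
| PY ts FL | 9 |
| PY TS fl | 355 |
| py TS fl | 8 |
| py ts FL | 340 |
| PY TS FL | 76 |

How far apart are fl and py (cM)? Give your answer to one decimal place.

15.5 cM

The two rarest classes, py TS fl and PY ts FL, are the double crossovers. Comparing them with the parentals, only the py allele has switched, so py is the middle locus and the order is fl – py – ts.
Crossovers in the fl–py interval produce the single-crossover classes PY TS FL and py ts fl (76 + 62 = 138) plus the double crossovers (17).
RF(fl–py) = (138 + 17) / 1000 = 155/1000 = 0.1550 → 15.5 cM.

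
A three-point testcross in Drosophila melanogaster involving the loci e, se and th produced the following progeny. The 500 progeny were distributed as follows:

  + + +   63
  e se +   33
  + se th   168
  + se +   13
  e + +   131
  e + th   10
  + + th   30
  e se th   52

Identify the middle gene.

The two most frequent reciprocal classes, + se th and e + +, are the parental types, so the F1 was + se th / e + +.
The two rarest classes, + se + and e + th, are the double crossovers. Comparing them with the parentals, only the th allele has switched, so th is the middle locus and the order is se – th – e.

th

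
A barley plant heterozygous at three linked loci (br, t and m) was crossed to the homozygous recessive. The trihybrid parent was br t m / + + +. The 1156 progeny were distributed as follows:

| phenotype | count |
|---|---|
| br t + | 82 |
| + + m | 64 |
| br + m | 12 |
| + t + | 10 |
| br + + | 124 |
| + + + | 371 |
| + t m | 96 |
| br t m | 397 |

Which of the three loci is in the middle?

t

The two rarest classes, br + m and + t +, are the double crossovers. Comparing them with the parentals, only the t allele has switched, so t is the middle locus and the order is br – t – m.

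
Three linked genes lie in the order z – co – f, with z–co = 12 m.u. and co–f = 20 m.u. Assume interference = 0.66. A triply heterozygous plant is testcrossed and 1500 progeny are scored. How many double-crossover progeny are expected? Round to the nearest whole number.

Map distances give recombination frequencies of 0.120 and 0.200 for the two intervals.
With interference 0.66 (so coincidence = 0.34), expected double-crossover frequency = 0.120 × 0.200 × 0.34 = 0.00816.
Expected number = 0.00816 × 1500 = 12.24 ≈ 12.

12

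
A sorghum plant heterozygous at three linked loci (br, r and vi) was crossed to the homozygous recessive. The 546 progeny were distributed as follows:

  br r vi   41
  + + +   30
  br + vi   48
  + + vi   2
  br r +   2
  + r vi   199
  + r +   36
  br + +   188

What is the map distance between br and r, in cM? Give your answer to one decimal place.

The two most frequent reciprocal classes, br + + and + r vi, are the parental types, so the F1 was br + + / + r vi.
The two rarest classes, br r + and + + vi, are the double crossovers. Comparing them with the parentals, only the r allele has switched, so r is the middle locus and the order is br – r – vi.
Crossovers in the br–r interval produce the single-crossover classes + + + and br r vi (30 + 41 = 71) plus the double crossovers (4).
RF(br–r) = (71 + 4) / 546 = 75/546 = 0.1374 → 13.7 cM.

13.7 cM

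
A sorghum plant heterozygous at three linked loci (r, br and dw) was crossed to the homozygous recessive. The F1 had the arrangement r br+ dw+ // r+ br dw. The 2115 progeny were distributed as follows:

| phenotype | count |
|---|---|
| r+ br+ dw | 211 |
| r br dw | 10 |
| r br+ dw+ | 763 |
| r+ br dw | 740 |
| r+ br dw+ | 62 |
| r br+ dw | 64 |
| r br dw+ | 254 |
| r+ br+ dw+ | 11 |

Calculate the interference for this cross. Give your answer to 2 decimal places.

0.38

The two rarest classes, r+ br+ dw+ and r br dw, are the double crossovers. Comparing them with the parentals, only the r allele has switched, so r is the middle locus and the order is br – r – dw.
br–r: (465 + 21)/2115 = 0.2298; r–dw: (126 + 21)/2115 = 0.0695.
Expected DCO frequency = 0.2298 × 0.0695 ≈ 0.01597; observed = 21/2115 ≈ 0.00993.
Coefficient of coincidence = 0.00993/0.01597 ≈ 0.62; interference = 1 − 0.62 = 0.38.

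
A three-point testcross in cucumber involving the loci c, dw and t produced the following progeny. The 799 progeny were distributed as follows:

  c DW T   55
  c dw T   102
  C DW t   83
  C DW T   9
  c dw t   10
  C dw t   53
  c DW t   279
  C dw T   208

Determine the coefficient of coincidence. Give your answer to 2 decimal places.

The two most frequent reciprocal classes, c DW t and C dw T, are the parental types, so the F1 was c DW t / C dw T.
The two rarest classes, c dw t and C DW T, are the double crossovers. Comparing them with the parentals, only the dw allele has switched, so dw is the middle locus and the order is t – dw – c.
t–dw: (108 + 19)/799 = 0.1589; dw–c: (185 + 19)/799 = 0.2553.
Expected DCO frequency = 0.1589 × 0.2553 ≈ 0.04057; observed = 19/799 ≈ 0.02378.
Coefficient of coincidence = 0.02378/0.04057 ≈ 0.59.

0.59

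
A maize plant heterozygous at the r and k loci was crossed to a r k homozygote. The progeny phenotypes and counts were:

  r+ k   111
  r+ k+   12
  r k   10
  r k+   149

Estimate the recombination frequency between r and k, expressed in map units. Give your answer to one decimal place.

The two most frequent classes, r+ k (111) and r k+ (149), are the parental types, so the F1 was r+ k / r k+.
The recombinant classes are r+ k+ and r k: 12 + 10 = 22.
Recombination frequency = 22/282 = 0.0780 ≈ 7.8%, i.e. 7.8 map units.

7.8 map units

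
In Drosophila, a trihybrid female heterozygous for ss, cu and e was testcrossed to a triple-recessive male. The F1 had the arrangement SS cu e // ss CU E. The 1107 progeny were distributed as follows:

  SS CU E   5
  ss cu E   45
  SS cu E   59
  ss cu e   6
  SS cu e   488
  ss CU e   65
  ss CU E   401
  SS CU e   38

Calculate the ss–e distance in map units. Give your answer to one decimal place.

The two rarest classes, ss cu e and SS CU E, are the double crossovers. Comparing them with the parentals, only the ss allele has switched, so ss is the middle locus and the order is cu – ss – e.
Crossovers in the ss–e interval produce the single-crossover classes SS cu E and ss CU e (59 + 65 = 124) plus the double crossovers (11).
RF(ss–e) = (124 + 11) / 1107 = 135/1107 = 0.1220 → 12.2 map units.

12.2 map units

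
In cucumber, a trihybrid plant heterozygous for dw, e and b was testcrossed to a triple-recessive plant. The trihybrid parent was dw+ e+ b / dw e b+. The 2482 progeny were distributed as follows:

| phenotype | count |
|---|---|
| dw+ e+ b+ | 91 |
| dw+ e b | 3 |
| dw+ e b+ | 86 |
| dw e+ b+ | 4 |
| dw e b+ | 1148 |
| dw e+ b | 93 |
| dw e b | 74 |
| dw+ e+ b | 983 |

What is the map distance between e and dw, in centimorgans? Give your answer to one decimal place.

7.5 centimorgans

The two rarest classes, dw+ e b and dw e+ b+, are the double crossovers. Comparing them with the parentals, only the e allele has switched, so e is the middle locus and the order is dw – e – b.
Crossovers in the dw–e interval produce the single-crossover classes dw e+ b and dw+ e b+ (93 + 86 = 179) plus the double crossovers (7).
RF(dw–e) = (179 + 7) / 2482 = 186/2482 = 0.0749 → 7.5 centimorgans.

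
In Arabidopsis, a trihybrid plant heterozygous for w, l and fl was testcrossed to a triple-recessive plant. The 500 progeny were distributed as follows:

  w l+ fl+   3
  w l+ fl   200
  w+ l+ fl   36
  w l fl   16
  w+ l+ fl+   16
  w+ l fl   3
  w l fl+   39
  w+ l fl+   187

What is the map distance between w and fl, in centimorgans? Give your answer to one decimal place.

The two most frequent reciprocal classes, w+ l fl+ and w l+ fl, are the parental types, so the F1 was w+ l fl+ / w l+ fl.
The two rarest classes, w+ l fl and w l+ fl+, are the double crossovers. Comparing them with the parentals, only the fl allele has switched, so fl is the middle locus and the order is l – fl – w.
Crossovers in the fl–w interval produce the single-crossover classes w l fl+ and w+ l+ fl (39 + 36 = 75) plus the double crossovers (6).
RF(fl–w) = (75 + 6) / 500 = 81/500 = 0.1620 → 16.2 centimorgans.

16.2 centimorgans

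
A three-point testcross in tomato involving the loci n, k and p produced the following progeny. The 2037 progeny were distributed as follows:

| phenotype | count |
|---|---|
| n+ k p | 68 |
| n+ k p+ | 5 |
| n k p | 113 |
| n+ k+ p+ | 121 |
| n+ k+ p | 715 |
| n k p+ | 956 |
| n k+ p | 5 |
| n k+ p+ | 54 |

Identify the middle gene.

n

The two most frequent reciprocal classes, n k p+ and n+ k+ p, are the parental types, so the F1 was n k p+ / n+ k+ p.
The two rarest classes, n+ k p+ and n k+ p, are the double crossovers. Comparing them with the parentals, only the n allele has switched, so n is the middle locus and the order is p – n – k.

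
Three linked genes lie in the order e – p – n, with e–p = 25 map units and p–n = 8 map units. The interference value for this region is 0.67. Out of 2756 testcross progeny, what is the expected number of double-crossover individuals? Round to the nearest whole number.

Map distances give recombination frequencies of 0.250 and 0.080 for the two intervals.
With interference 0.67 (so coincidence = 0.33), expected double-crossover frequency = 0.250 × 0.080 × 0.33 = 0.00660.
Expected number = 0.00660 × 2756 = 18.19 ≈ 18.

18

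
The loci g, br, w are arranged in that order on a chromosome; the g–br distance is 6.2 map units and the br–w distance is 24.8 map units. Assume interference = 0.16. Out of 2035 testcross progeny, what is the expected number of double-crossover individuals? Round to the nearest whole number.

26

Map distances give recombination frequencies of 0.062 and 0.248 for the two intervals.
With interference 0.16 (so coincidence = 0.84), expected double-crossover frequency = 0.062 × 0.248 × 0.84 = 0.01292.
Expected number = 0.01292 × 2035 = 26.28 ≈ 26.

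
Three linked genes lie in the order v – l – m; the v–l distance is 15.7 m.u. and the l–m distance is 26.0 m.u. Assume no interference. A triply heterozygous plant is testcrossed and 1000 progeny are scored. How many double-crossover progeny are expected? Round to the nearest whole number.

41

Map distances give recombination frequencies of 0.157 and 0.260 for the two intervals.
With no interference, expected double-crossover frequency = 0.157 × 0.260 = 0.04082.
Expected number = 0.04082 × 1000 = 40.82 ≈ 41.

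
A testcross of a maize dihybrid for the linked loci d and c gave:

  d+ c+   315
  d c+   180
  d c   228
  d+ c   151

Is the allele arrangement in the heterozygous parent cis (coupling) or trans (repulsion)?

The two most frequent classes are d+ c+ (315) and d c (228); these are the parental (non-recombinant) types.
So the F1 carried d+ c+ on one chromosome and d c on the other — the recessive alleles are on the same chromosome (cis / coupling).

cis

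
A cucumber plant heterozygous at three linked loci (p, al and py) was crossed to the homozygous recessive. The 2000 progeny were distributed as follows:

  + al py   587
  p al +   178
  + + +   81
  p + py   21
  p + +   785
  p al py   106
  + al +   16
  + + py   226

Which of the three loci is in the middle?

The two most frequent reciprocal classes, + al py and p + +, are the parental types, so the F1 was + al py / p + +.
The two rarest classes, + al + and p + py, are the double crossovers. Comparing them with the parentals, only the py allele has switched, so py is the middle locus and the order is al – py – p.

py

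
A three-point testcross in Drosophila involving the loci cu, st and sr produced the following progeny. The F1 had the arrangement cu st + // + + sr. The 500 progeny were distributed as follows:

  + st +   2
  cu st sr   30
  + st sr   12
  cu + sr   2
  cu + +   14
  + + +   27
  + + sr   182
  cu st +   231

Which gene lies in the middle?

cu

The two rarest classes, + st + and cu + sr, are the double crossovers. Comparing them with the parentals, only the cu allele has switched, so cu is the middle locus and the order is sr – cu – st.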